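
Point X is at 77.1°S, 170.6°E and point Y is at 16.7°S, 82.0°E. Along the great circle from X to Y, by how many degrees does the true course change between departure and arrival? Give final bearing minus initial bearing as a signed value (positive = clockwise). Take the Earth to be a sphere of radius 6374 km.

+79.0°

Initial bearing θ₁ = atan2(sin Δλ cos φ₂, cos φ₁ sin φ₂ − sin φ₁ cos φ₂ cos Δλ) = 267.53°
Final bearing θ₂ = (initial bearing from the destination back to the start) + 180° = 346.53°
Δθ = θ₂ − θ₁ = +79.0°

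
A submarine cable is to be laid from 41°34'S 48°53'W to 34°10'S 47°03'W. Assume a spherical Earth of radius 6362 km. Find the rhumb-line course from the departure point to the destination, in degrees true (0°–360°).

Δψ = ln[tan(π/4+φ₂/2)/tan(π/4+φ₁/2)] = +0.1639
Δλ = +0.0320 rad (taken the short way round)
course = atan2(Δλ, Δψ) = 11.05°

11.0°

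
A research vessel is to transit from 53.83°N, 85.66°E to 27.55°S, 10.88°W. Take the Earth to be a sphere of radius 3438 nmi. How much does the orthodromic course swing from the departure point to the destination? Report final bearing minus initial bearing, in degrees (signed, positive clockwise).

Initial bearing θ₁ = atan2(sin Δλ cos φ₂, cos φ₁ sin φ₂ − sin φ₁ cos φ₂ cos Δλ) = 257.74°
Final bearing θ₂ = (initial bearing from the destination back to the start) + 180° = 220.58°
Δθ = θ₂ − θ₁ = -37.2°

-37.2°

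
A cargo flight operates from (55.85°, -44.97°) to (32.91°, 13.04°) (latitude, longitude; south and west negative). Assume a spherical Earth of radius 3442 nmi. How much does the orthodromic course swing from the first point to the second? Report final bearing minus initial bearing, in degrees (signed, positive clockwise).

Initial bearing θ₁ = atan2(sin Δλ cos φ₂, cos φ₁ sin φ₂ − sin φ₁ cos φ₂ cos Δλ) = 95.06°
Final bearing θ₂ = (initial bearing from the destination back to the start) + 180° = 138.24°
Δθ = θ₂ − θ₁ = +43.2°

+43.2°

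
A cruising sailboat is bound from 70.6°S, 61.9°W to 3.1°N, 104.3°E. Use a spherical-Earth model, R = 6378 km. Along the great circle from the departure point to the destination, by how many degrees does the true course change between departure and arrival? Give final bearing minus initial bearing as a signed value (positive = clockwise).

Initial bearing θ₁ = atan2(sin Δλ cos φ₂, cos φ₁ sin φ₂ − sin φ₁ cos φ₂ cos Δλ) = 165.12°
Final bearing θ₂ = (initial bearing from the destination back to the start) + 180° = 4.90°
Δθ = θ₂ − θ₁ = -160.2°

-160.2°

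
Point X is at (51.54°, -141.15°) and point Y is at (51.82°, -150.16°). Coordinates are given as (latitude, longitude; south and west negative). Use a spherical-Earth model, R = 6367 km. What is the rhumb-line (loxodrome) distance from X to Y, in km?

Rhumb course C = atan2(Δλ, Δψ) with Δψ = ln[tan(π/4+φ₂/2)/tan(π/4+φ₁/2)] = +0.0079, Δλ = -0.1573 → C = 272.87°
d = R·|Δφ| / |cos C| = 6367·0.00489 / 0.05006 = 622 km

622 km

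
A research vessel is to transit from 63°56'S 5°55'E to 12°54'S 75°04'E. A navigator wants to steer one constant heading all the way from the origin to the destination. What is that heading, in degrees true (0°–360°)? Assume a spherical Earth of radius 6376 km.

44.3°

Δψ = ln[tan(π/4+φ₂/2)/tan(π/4+φ₁/2)] = +1.2362
Δλ = +1.2069 rad (taken the short way round)
course = atan2(Δλ, Δψ) = 44.31°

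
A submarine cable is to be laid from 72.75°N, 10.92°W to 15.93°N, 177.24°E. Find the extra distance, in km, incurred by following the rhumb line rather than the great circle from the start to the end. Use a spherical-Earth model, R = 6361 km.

Great circle: cos σ = sin φ₁ sin φ₂ + cos φ₁ cos φ₂ cos Δλ,  σ = 1.5909 rad → d_gc = 10120.0 km
Rhumb line: Δψ = -1.6043, q = Δφ/Δψ = 0.6182, d_rh = R√(Δφ²+q²Δλ²) = 13374.2 km
Excess = 13374.2 − 10120.0 = 3254.2 ≈ 3254 km

3254 km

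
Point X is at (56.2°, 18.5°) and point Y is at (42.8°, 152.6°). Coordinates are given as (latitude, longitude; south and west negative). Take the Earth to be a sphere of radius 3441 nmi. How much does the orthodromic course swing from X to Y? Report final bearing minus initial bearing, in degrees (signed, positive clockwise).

+122.1°

At departure: θ₁ = atan2(sin Δλ cos φ₂, cos φ₁ sin φ₂ − sin φ₁ cos φ₂ cos Δλ) = 33.30°
At arrival: θ₂ = atan2(sin Δλ cos φ₁, −cos φ₂ sin φ₁ + sin φ₂ cos φ₁ cos Δλ) = 155.40°
Δθ = θ₂ − θ₁ = +122.1°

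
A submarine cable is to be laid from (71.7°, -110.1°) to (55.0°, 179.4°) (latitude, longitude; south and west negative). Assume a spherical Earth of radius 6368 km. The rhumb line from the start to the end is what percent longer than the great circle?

5.3%

Great circle: σ = 0.5775 rad → d_gc = Rσ = 3677.4 km
Rhumb: Δφ = -0.2915, Δλ = -1.2305, Δψ = -0.6717, q = Δφ/Δψ = 0.4339 → d_rh = R√(Δφ²+q²Δλ²) = 3873.8 km
Excess = (3873.8 − 3677.4) / 3677.4 = 196.4 / 3677.4 = 5.34% ≈ 5.3%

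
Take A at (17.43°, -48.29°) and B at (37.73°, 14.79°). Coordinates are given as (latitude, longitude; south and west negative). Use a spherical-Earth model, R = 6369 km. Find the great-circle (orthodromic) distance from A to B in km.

cos σ = sin φ₁ sin φ₂ + cos φ₁ cos φ₂ cos Δλ
      = sin(17.43°)sin(37.73°) + cos(17.43°)cos(37.73°)cos(63.08°) = 0.5249
σ = 58.336° → d = Rσ = 6369·1.01815 = 6485 km

6485 km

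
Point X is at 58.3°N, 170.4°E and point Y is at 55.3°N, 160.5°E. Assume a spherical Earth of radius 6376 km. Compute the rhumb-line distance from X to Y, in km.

Δψ = ln[tan(π/4+φ₂/2)/tan(π/4+φ₁/2)] = -0.0957;  Δφ = -0.0524 rad,  Δλ = -0.1728 rad
q = Δφ/Δψ = 0.5472
d = R·√(Δφ² + q²Δλ²) = 6376·0.10808 = 689 km

689 km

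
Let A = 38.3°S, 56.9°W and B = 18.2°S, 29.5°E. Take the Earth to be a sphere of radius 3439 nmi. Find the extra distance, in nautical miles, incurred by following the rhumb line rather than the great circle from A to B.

122 nmi

Great circle: cos σ = sin φ₁ sin φ₂ + cos φ₁ cos φ₂ cos Δλ,  σ = 1.3280 rad → d_gc = 4567.1 nmi
Rhumb line: Δψ = +0.4015, q = Δφ/Δψ = 0.8737, d_rh = R√(Δφ²+q²Δλ²) = 4688.9 nmi
Excess = 4688.9 − 4567.1 = 121.8 ≈ 122 nmi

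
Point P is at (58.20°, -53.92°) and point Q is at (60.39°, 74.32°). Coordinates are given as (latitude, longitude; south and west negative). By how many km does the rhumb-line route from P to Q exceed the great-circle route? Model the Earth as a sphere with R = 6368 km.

1199 km

Great circle: cos σ = sin φ₁ sin φ₂ + cos φ₁ cos φ₂ cos Δλ,  σ = 0.9548 rad → d_gc = 6080.3 km
Rhumb line: Δψ = +0.0749, q = Δφ/Δψ = 0.5104, d_rh = R√(Δφ²+q²Δλ²) = 7278.9 km
Excess = 7278.9 − 6080.3 = 1198.6 ≈ 1199 km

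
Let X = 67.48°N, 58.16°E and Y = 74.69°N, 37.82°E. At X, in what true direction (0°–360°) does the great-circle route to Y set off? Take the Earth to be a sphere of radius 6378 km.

326.9°

N = sin Δλ·cos φ₂ = -0.0918;  D = cos φ₁ sin φ₂ − sin φ₁ cos φ₂ cos Δλ = +0.1407
initial course = atan2(N, D) = 326.89°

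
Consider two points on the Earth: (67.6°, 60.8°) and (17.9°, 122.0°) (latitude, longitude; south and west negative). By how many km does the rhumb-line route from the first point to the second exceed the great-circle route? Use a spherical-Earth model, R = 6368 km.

Great circle: cos σ = sin φ₁ sin φ₂ + cos φ₁ cos φ₂ cos Δλ,  σ = 1.0941 rad → d_gc = 6967.1 km
Rhumb line: Δψ = -1.3018, q = Δφ/Δψ = 0.6663, d_rh = R√(Δφ²+q²Δλ²) = 7145.1 km
Excess = 7145.1 − 6967.1 = 178.0 ≈ 178 km

178 km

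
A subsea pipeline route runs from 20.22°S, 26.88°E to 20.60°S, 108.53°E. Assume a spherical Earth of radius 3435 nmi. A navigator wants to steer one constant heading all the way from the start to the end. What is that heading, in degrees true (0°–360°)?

90.3°

Meridional parts: M(φ₁)=-0.3605, M(φ₂)=-0.3675 → ΔM = -0.0071;  Δλ = +1.4251 rad
tan C = Δλ / ΔM = -201.3788 → C = 90.28°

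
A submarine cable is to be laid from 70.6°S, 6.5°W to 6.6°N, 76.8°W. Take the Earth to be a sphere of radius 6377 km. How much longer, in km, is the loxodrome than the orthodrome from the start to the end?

Great circle: cos σ = sin φ₁ sin φ₂ + cos φ₁ cos φ₂ cos Δλ,  σ = 1.5680 rad → d_gc = 9999.0 km
Rhumb line: Δψ = +1.8819, q = Δφ/Δψ = 0.7160, d_rh = R√(Δφ²+q²Δλ²) = 10257.2 km
Excess = 10257.2 − 9999.0 = 258.2 ≈ 258 km

258 km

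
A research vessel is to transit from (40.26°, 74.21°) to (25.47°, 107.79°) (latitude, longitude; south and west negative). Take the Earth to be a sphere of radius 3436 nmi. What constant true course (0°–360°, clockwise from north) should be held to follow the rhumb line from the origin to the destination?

117.8°

Meridional parts: M(φ₁)=+0.7688, M(φ₂)=+0.4599 → ΔM = -0.3089;  Δλ = +0.5861 rad
tan C = Δλ / ΔM = -1.8973 → C = 117.79°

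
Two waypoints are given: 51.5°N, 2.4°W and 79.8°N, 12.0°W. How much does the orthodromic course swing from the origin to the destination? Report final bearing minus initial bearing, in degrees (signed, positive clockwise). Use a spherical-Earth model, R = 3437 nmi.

-9.0°

At departure: θ₁ = atan2(sin Δλ cos φ₂, cos φ₁ sin φ₂ − sin φ₁ cos φ₂ cos Δλ) = 356.45°
At arrival: θ₂ = atan2(sin Δλ cos φ₁, −cos φ₂ sin φ₁ + sin φ₂ cos φ₁ cos Δλ) = 347.43°
Δθ = θ₂ − θ₁ = -9.0°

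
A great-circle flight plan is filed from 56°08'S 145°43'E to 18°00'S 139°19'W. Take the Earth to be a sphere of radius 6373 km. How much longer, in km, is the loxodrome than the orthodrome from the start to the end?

233 km

Great circle: cos σ = sin φ₁ sin φ₂ + cos φ₁ cos φ₂ cos Δλ,  σ = 1.1658 rad → d_gc = 7429.36 km
Rhumb line: Δψ = +0.8698, q = Δφ/Δψ = 0.7652, d_rh = R√(Δφ²+q²Δλ²) = 7661.91 km
Excess = 7661.91 − 7429.36 = 232.55 ≈ 233 km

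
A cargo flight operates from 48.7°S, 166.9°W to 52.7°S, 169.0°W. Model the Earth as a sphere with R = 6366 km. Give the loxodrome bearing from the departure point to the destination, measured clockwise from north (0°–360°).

Δψ = ln[tan(π/4+φ₂/2)/tan(π/4+φ₁/2)] = -0.1103
Δλ = -0.0367 rad (taken the short way round)
course = atan2(Δλ, Δψ) = 198.38°

198.4°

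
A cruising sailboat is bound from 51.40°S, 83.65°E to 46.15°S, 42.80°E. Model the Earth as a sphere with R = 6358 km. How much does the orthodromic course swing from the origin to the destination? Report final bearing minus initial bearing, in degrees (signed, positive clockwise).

+31.3°

At departure: θ₁ = atan2(sin Δλ cos φ₂, cos φ₁ sin φ₂ − sin φ₁ cos φ₂ cos Δλ) = 264.91°
At arrival: θ₂ = atan2(sin Δλ cos φ₁, −cos φ₂ sin φ₁ + sin φ₂ cos φ₁ cos Δλ) = 296.23°
Δθ = θ₂ − θ₁ = +31.3°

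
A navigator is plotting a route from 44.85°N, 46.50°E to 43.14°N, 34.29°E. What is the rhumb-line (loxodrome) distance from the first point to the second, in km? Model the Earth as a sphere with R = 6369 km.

995 km

Rhumb course C = atan2(Δλ, Δψ) with Δψ = ln[tan(π/4+φ₂/2)/tan(π/4+φ₁/2)] = -0.0415, Δλ = -0.2131 → C = 258.98°
d = R·|Δφ| / |cos C| = 6369·0.02985 / 0.19111 = 995 km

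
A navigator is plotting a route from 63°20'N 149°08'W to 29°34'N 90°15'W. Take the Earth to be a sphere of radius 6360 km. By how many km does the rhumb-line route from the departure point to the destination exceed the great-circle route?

142 km

Great circle: cos σ = sin φ₁ sin φ₂ + cos φ₁ cos φ₂ cos Δλ,  σ = 0.8728 rad → d_gc = 5551.0 km
Rhumb line: Δψ = -0.8991, q = Δφ/Δψ = 0.6555, d_rh = R√(Δφ²+q²Δλ²) = 5692.6 km
Excess = 5692.6 − 5551.0 = 141.6 ≈ 142 km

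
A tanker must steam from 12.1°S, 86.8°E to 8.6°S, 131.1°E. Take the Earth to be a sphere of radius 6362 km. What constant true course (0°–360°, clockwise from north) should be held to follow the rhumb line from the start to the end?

85.4°

Δψ = ln[tan(π/4+φ₂/2)/tan(π/4+φ₁/2)] = +0.0621
Δλ = +0.7732 rad (taken the short way round)
course = atan2(Δλ, Δψ) = 85.41°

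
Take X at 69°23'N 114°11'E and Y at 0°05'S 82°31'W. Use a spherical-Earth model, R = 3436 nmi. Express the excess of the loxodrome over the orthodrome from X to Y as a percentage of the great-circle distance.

Great circle: σ = 1.9162 rad → d_gc = Rσ = 6584.2 nmi
Rhumb: Δφ = -1.2124, Δλ = +2.8501, Δψ = -1.7059, q = Δφ/Δψ = 0.7107 → d_rh = R√(Δφ²+q²Δλ²) = 8111.7 nmi
Excess = (8111.7 − 6584.2) / 6584.2 = 1527.5 / 6584.2 = 23.20% ≈ 23.2%

23.2%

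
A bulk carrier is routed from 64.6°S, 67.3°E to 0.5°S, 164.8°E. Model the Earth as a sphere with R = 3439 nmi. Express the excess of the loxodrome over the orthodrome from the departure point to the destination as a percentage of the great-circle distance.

5.3%

Great circle: σ = 1.6189 rad → d_gc = Rσ = 5567.5 nmi
Rhumb: Δφ = +1.1188, Δλ = +1.7017, Δψ = +1.4813, q = Δφ/Δψ = 0.7552 → d_rh = R√(Δφ²+q²Δλ²) = 5859.8 nmi
Excess = (5859.8 − 5567.5) / 5567.5 = 292.3 / 5567.5 = 5.2501% ≈ 5.3%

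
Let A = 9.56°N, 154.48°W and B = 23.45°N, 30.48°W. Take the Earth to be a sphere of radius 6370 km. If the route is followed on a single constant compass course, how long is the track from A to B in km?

Rhumb course C = atan2(Δλ, Δψ) with Δψ = ln[tan(π/4+φ₂/2)/tan(π/4+φ₁/2)] = +0.2536, Δλ = +2.1642 → C = 83.32°
d = R·|Δφ| / |cos C| = 6370·0.24243 / 0.11637 = 13270 km

13270 km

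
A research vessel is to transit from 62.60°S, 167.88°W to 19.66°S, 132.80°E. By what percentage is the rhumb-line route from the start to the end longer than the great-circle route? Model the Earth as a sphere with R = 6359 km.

Great circle: σ = 1.0242 rad → d_gc = Rσ = 6512.6 km
Rhumb: Δφ = +0.7494, Δλ = -1.0353, Δψ = +1.0614, q = Δφ/Δψ = 0.7061 → d_rh = R√(Δφ²+q²Δλ²) = 6657.3 km
Excess = (6657.3 − 6512.6) / 6512.6 = 144.7 / 6512.6 = 2.22% ≈ 2.2%

2.2%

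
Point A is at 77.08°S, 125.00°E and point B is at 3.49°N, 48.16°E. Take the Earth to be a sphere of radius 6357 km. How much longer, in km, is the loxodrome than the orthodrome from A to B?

380 km

Great circle: cos σ = sin φ₁ sin φ₂ + cos φ₁ cos φ₂ cos Δλ,  σ = 1.5793 rad → d_gc = 10039.7 km
Rhumb line: Δψ = +2.2393, q = Δφ/Δψ = 0.6280, d_rh = R√(Δφ²+q²Δλ²) = 10419.8 km
Excess = 10419.8 − 10039.7 = 380.1 ≈ 380 km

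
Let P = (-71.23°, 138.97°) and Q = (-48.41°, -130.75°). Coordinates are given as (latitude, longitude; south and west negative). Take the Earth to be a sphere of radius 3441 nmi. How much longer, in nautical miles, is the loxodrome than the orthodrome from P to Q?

233 nmi

Great circle: cos σ = sin φ₁ sin φ₂ + cos φ₁ cos φ₂ cos Δλ,  σ = 0.7854 rad → d_gc = 2702.6 nmi
Rhumb line: Δψ = +0.8319, q = Δφ/Δψ = 0.4788, d_rh = R√(Δφ²+q²Δλ²) = 2935.4 nmi
Excess = 2935.4 − 2702.6 = 232.8 ≈ 233 nmi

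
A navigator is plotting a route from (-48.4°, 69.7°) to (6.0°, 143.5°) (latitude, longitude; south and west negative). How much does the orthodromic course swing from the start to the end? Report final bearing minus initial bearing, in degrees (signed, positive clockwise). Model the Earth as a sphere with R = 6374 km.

Initial bearing θ₁ = atan2(sin Δλ cos φ₂, cos φ₁ sin φ₂ − sin φ₁ cos φ₂ cos Δλ) = 73.83°
Final bearing θ₂ = (initial bearing from the destination back to the start) + 180° = 39.88°
Δθ = θ₂ − θ₁ = -34.0°

-34.0°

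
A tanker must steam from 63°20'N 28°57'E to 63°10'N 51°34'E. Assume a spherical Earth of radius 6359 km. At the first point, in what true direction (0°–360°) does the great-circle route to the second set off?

80.8°

N = sin Δλ·cos φ₂ = +0.1736;  D = cos φ₁ sin φ₂ − sin φ₁ cos φ₂ cos Δλ = +0.0281
initial course = atan2(N, D) = 80.80°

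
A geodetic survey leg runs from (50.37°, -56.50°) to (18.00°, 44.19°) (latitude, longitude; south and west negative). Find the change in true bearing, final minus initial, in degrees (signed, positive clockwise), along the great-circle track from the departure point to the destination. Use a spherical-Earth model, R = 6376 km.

+70.4°

At departure: θ₁ = atan2(sin Δλ cos φ₂, cos φ₁ sin φ₂ − sin φ₁ cos φ₂ cos Δλ) = 70.39°
At arrival: θ₂ = atan2(sin Δλ cos φ₁, −cos φ₂ sin φ₁ + sin φ₂ cos φ₁ cos Δλ) = 140.82°
Δθ = θ₂ − θ₁ = +70.4°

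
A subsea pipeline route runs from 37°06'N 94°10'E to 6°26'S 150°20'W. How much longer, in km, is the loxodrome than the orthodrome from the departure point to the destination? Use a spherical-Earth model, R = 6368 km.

283 km

Great circle: cos σ = sin φ₁ sin φ₂ + cos φ₁ cos φ₂ cos Δλ,  σ = 1.9919 rad → d_gc = 12684.6 km
Rhumb line: Δψ = -0.8107, q = Δφ/Δψ = 0.9372, d_rh = R√(Δφ²+q²Δλ²) = 12967.5 km
Excess = 12967.5 − 12684.6 = 282.9 ≈ 283 km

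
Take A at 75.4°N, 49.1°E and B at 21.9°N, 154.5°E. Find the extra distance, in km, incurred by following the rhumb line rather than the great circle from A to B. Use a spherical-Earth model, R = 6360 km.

Great circle: cos σ = sin φ₁ sin φ₂ + cos φ₁ cos φ₂ cos Δλ,  σ = 1.2673 rad → d_gc = 8060.2 km
Rhumb line: Δψ = -1.6630, q = Δφ/Δψ = 0.5615, d_rh = R√(Δφ²+q²Δλ²) = 8855.5 km
Excess = 8855.5 − 8060.2 = 795.3 ≈ 795 km

795 km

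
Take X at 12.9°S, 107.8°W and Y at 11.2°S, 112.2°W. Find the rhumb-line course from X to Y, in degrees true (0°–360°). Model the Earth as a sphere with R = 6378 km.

Δψ = ln[tan(π/4+φ₂/2)/tan(π/4+φ₁/2)] = +0.0303
Δλ = -0.0768 rad (taken the short way round)
course = atan2(Δλ, Δψ) = 291.56°

291.6°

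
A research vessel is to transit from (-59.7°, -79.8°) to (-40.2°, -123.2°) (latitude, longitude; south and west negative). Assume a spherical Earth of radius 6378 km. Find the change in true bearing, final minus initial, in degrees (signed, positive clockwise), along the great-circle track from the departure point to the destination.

Initial bearing θ₁ = atan2(sin Δλ cos φ₂, cos φ₁ sin φ₂ − sin φ₁ cos φ₂ cos Δλ) = 286.30°
Final bearing θ₂ = (initial bearing from the destination back to the start) + 180° = 320.65°
Δθ = θ₂ − θ₁ = +34.4°

+34.4°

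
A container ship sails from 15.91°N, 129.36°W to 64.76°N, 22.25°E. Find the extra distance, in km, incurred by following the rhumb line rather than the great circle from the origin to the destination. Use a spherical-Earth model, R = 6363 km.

Great circle: cos σ = sin φ₁ sin φ₂ + cos φ₁ cos φ₂ cos Δλ,  σ = 1.6838 rad → d_gc = 10714.3 km
Rhumb line: Δψ = +1.2153, q = Δφ/Δψ = 0.7016, d_rh = R√(Δφ²+q²Δλ²) = 12998.6 km
Excess = 12998.6 − 10714.3 = 2284.3 ≈ 2284 km

2284 km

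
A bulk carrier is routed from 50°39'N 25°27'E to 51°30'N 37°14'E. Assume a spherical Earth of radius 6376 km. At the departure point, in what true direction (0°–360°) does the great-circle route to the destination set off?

θ = atan2( sin Δλ·cos φ₂ ,  cos φ₁ sin φ₂ − sin φ₁ cos φ₂ cos Δλ )
  = atan2(+0.1271, +0.0250) = 78.88°

78.9°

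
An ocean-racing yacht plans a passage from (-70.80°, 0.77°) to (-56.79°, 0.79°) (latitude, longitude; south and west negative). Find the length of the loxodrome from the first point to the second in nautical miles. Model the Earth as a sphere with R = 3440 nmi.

841 nmi

Rhumb course C = atan2(Δλ, Δψ) with Δψ = ln[tan(π/4+φ₂/2)/tan(π/4+φ₁/2)] = +0.5671, Δλ = +0.0003 → C = 0.04°
d = R·|Δφ| / |cos C| = 3440·0.24452 / 1.00000 = 841 nmi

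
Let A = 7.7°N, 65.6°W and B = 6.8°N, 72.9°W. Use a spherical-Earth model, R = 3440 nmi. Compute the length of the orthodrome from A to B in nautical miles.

Haversine: a = sin²(Δφ/2)+cos φ₁ cos φ₂ sin²(Δλ/2) = 0.00405;  σ = 2·atan2(√a,√(1−a))
σ = 7.297° → d = Rσ = 3440·0.12736 = 438 nmi

438 nmi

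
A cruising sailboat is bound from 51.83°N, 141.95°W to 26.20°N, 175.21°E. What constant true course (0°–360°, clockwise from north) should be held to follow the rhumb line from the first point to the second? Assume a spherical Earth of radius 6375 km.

231.9°

Meridional parts: M(φ₁)=+1.0614, M(φ₂)=+0.4741 → ΔM = -0.5873;  Δλ = -0.7477 rad
tan C = Δλ / ΔM = +1.2732 → C = 231.85°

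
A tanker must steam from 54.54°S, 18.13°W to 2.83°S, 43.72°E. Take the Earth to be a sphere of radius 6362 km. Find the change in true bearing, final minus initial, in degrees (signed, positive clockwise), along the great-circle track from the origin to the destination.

-35.4°

At departure: θ₁ = atan2(sin Δλ cos φ₂, cos φ₁ sin φ₂ − sin φ₁ cos φ₂ cos Δλ) = 68.04°
At arrival: θ₂ = atan2(sin Δλ cos φ₁, −cos φ₂ sin φ₁ + sin φ₂ cos φ₁ cos Δλ) = 32.59°
Δθ = θ₂ − θ₁ = -35.4°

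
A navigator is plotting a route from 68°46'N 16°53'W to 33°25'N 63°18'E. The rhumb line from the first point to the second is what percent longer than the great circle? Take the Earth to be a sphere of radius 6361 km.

Great circle: σ = 0.9705 rad → d_gc = Rσ = 6173.4 km
Rhumb: Δφ = -0.6170, Δλ = +1.3995, Δψ = -1.0548, q = Δφ/Δψ = 0.5849 → d_rh = R√(Δφ²+q²Δλ²) = 6520.1 km
Excess = (6520.1 − 6173.4) / 6173.4 = 346.7 / 6173.4 = 5.62% ≈ 5.6%

5.6%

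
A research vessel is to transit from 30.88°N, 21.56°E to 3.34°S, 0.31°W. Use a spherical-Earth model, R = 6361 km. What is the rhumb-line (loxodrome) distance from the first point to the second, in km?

4451 km

Δψ = ln[tan(π/4+φ₂/2)/tan(π/4+φ₁/2)] = -0.6254;  Δφ = -0.5973 rad,  Δλ = -0.3817 rad
q = Δφ/Δψ = 0.9549
d = R·√(Δφ² + q²Δλ²) = 6361·0.69969 = 4451 km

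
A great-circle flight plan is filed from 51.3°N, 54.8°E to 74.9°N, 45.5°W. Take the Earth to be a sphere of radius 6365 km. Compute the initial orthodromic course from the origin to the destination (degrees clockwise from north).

θ = atan2( sin Δλ·cos φ₂ ,  cos φ₁ sin φ₂ − sin φ₁ cos φ₂ cos Δλ )
  = atan2(-0.2563, +0.6400) = 338.18°

338.2°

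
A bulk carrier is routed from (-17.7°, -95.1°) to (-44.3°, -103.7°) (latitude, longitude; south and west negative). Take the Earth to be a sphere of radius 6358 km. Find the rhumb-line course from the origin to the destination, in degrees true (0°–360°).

Meridional parts: M(φ₁)=-0.3140, M(φ₂)=-0.8642 → ΔM = -0.5502;  Δλ = -0.1501 rad
tan C = Δλ / ΔM = +0.2728 → C = 195.26°

195.3°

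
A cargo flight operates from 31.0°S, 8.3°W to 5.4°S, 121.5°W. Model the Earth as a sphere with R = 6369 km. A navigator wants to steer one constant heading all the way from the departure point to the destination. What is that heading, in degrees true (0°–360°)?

Meridional parts: M(φ₁)=-0.5696, M(φ₂)=-0.0944 → ΔM = +0.4752;  Δλ = -1.9757 rad
tan C = Δλ / ΔM = -4.1579 → C = 283.52°

283.5°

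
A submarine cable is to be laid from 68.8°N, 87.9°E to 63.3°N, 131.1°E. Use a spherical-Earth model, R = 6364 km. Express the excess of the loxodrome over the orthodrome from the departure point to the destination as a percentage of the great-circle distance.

2.0%

Great circle: σ = 0.3132 rad → d_gc = Rσ = 1993.1 km
Rhumb: Δφ = -0.0960, Δλ = +0.7540, Δψ = -0.2375, q = Δφ/Δψ = 0.4042 → d_rh = R√(Δφ²+q²Δλ²) = 2033.4 km
Excess = (2033.4 − 1993.1) / 1993.1 = 40.3 / 1993.1 = 2.02% ≈ 2.0%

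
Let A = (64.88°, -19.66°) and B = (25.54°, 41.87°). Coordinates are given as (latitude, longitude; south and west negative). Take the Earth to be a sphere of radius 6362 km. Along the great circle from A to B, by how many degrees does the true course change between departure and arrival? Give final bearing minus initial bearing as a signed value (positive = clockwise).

At departure: θ₁ = atan2(sin Δλ cos φ₂, cos φ₁ sin φ₂ − sin φ₁ cos φ₂ cos Δλ) = 104.59°
At arrival: θ₂ = atan2(sin Δλ cos φ₁, −cos φ₂ sin φ₁ + sin φ₂ cos φ₁ cos Δλ) = 152.91°
Δθ = θ₂ − θ₁ = +48.3°

+48.3°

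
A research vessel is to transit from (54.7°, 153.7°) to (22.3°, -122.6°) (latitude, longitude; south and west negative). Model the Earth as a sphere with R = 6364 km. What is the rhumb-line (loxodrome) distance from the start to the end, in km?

7915 km

Δψ = ln[tan(π/4+φ₂/2)/tan(π/4+φ₁/2)] = -0.7457;  Δφ = -0.5655 rad,  Δλ = +1.4608 rad
q = Δφ/Δψ = 0.7583
d = R·√(Δφ² + q²Δλ²) = 6364·1.24376 = 7915 km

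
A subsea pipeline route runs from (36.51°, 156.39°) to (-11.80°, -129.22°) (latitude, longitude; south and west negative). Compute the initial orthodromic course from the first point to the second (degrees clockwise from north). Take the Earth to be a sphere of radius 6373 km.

108.8°

N = sin Δλ·cos φ₂ = +0.9428;  D = cos φ₁ sin φ₂ − sin φ₁ cos φ₂ cos Δλ = -0.3211
initial course = atan2(N, D) = 108.81°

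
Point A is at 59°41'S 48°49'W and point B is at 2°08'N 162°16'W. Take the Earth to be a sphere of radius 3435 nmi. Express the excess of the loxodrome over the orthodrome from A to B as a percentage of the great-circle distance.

6.4%

Great circle: σ = 1.8058 rad → d_gc = Rσ = 6203.0 nmi
Rhumb: Δφ = +1.0789, Δλ = -1.9801, Δψ = +1.3432, q = Δφ/Δψ = 0.8032 → d_rh = R√(Δφ²+q²Δλ²) = 6601.7 nmi
Excess = (6601.7 − 6203.0) / 6203.0 = 398.7 / 6203.0 = 6.43% ≈ 6.4%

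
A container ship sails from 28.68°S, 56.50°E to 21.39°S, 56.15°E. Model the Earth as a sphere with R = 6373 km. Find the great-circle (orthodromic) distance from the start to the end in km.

Haversine: a = sin²(Δφ/2)+cos φ₁ cos φ₂ sin²(Δλ/2) = 0.00405;  σ = 2·atan2(√a,√(1−a))
σ = 7.297° → d = Rσ = 6373·0.12735 = 812 km

812 km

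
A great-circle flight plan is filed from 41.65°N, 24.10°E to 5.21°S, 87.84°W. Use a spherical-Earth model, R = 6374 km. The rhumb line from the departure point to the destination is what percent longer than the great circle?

2.8%

Great circle: σ = 1.9160 rad → d_gc = Rσ = 12212.5 km
Rhumb: Δφ = -0.8179, Δλ = -1.9537, Δψ = -0.8920, q = Δφ/Δψ = 0.9169 → d_rh = R√(Δφ²+q²Δλ²) = 12551.4 km
Excess = (12551.4 − 12212.5) / 12212.5 = 338.9 / 12212.5 = 2.78% ≈ 2.8%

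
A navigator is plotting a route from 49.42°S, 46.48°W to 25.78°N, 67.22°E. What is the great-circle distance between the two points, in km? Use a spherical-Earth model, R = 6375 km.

cos σ = sin φ₁ sin φ₂ + cos φ₁ cos φ₂ cos Δλ
      = sin(-49.42°)sin(25.78°) + cos(-49.42°)cos(25.78°)cos(113.70°) = -0.5658
σ = 124.455° → d = Rσ = 6375·2.17216 = 13848 km

13848 km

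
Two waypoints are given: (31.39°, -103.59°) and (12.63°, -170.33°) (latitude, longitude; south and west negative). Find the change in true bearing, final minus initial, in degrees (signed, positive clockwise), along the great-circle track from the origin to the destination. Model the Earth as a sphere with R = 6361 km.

At departure: θ₁ = atan2(sin Δλ cos φ₂, cos φ₁ sin φ₂ − sin φ₁ cos φ₂ cos Δλ) = 269.10°
At arrival: θ₂ = atan2(sin Δλ cos φ₁, −cos φ₂ sin φ₁ + sin φ₂ cos φ₁ cos Δλ) = 241.01°
Δθ = θ₂ − θ₁ = -28.1°

-28.1°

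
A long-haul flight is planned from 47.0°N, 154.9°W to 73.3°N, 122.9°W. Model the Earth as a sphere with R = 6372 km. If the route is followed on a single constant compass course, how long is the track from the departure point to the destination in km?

Δψ = ln[tan(π/4+φ₂/2)/tan(π/4+φ₁/2)] = +0.9872;  Δφ = +0.4590 rad,  Δλ = +0.5585 rad
q = Δφ/Δψ = 0.4650
d = R·√(Δφ² + q²Δλ²) = 6372·0.52739 = 3361 km

3361 km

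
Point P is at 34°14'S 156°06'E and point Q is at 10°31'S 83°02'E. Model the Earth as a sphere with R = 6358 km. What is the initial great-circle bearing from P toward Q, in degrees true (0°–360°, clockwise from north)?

θ = atan2( sin Δλ·cos φ₂ ,  cos φ₁ sin φ₂ − sin φ₁ cos φ₂ cos Δλ )
  = atan2(-0.9406, +0.0102) = 270.62°

270.6°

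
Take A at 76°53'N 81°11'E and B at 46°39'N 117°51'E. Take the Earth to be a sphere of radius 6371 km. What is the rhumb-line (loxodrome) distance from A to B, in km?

Δψ = ln[tan(π/4+φ₂/2)/tan(π/4+φ₁/2)] = -1.2404;  Δφ = -0.5277 rad,  Δλ = +0.6400 rad
q = Δφ/Δψ = 0.4254
d = R·√(Δφ² + q²Δλ²) = 6371·0.59376 = 3783 km

3783 km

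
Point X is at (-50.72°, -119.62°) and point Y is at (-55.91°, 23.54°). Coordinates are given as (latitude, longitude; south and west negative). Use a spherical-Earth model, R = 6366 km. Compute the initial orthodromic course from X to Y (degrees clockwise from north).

158.9°

N = sin Δλ·cos φ₂ = +0.3361;  D = cos φ₁ sin φ₂ − sin φ₁ cos φ₂ cos Δλ = -0.8715
initial course = atan2(N, D) = 158.91°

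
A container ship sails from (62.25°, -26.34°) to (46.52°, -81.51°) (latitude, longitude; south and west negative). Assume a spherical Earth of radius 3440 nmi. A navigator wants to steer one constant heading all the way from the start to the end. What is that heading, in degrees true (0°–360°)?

Δψ = ln[tan(π/4+φ₂/2)/tan(π/4+φ₁/2)] = -0.4789
Δλ = -0.9629 rad (taken the short way round)
course = atan2(Δλ, Δψ) = 243.56°

243.6°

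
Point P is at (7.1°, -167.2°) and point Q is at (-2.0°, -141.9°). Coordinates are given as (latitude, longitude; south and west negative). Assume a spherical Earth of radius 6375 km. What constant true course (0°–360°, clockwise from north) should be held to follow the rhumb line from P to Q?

Meridional parts: M(φ₁)=+0.1242, M(φ₂)=-0.0349 → ΔM = -0.1592;  Δλ = +0.4416 rad
tan C = Δλ / ΔM = -2.7745 → C = 109.82°

109.8°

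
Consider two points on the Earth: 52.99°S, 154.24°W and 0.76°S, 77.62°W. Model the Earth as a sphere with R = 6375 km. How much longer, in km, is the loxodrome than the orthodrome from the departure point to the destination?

Great circle: cos σ = sin φ₁ sin φ₂ + cos φ₁ cos φ₂ cos Δλ,  σ = 1.4204 rad → d_gc = 9054.7 km
Rhumb line: Δψ = +1.0813, q = Δφ/Δψ = 0.8431, d_rh = R√(Δφ²+q²Δλ²) = 9242.7 km
Excess = 9242.7 − 9054.7 = 188.0 ≈ 188 km

188 km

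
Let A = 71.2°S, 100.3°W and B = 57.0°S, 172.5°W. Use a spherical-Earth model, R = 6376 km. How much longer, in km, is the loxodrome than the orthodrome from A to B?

203 km

Great circle: cos σ = sin φ₁ sin φ₂ + cos φ₁ cos φ₂ cos Δλ,  σ = 0.5594 rad → d_gc = 3566.6 km
Rhumb line: Δψ = +0.5818, q = Δφ/Δψ = 0.4260, d_rh = R√(Δφ²+q²Δλ²) = 3769.7 km
Excess = 3769.7 − 3566.6 = 203.1 ≈ 203 km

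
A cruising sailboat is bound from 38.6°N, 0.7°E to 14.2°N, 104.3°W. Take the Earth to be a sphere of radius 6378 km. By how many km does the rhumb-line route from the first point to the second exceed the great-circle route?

Great circle: cos σ = sin φ₁ sin φ₂ + cos φ₁ cos φ₂ cos Δλ,  σ = 1.6139 rad → d_gc = 10293.2 km
Rhumb line: Δψ = -0.4809, q = Δφ/Δψ = 0.8855, d_rh = R√(Δφ²+q²Δλ²) = 10700.6 km
Excess = 10700.6 − 10293.2 = 407.4 ≈ 407 km

407 km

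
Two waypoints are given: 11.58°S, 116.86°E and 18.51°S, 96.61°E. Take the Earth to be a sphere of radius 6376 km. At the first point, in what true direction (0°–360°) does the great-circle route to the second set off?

N = sin Δλ·cos φ₂ = -0.3282;  D = cos φ₁ sin φ₂ − sin φ₁ cos φ₂ cos Δλ = -0.1324
initial course = atan2(N, D) = 248.03°

248.0°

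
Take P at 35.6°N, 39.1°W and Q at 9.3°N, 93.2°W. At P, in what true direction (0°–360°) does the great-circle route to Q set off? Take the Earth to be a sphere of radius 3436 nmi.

255.6°

N = sin Δλ·cos φ₂ = -0.7994;  D = cos φ₁ sin φ₂ − sin φ₁ cos φ₂ cos Δλ = -0.2055
initial course = atan2(N, D) = 255.59°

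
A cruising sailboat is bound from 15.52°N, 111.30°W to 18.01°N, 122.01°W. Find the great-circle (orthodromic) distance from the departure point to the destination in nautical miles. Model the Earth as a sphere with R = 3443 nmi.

634 nmi

Haversine: a = sin²(Δφ/2)+cos φ₁ cos φ₂ sin²(Δλ/2) = 0.00845;  σ = 2·atan2(√a,√(1−a))
σ = 10.551° → d = Rσ = 3443·0.18414 = 634 nmi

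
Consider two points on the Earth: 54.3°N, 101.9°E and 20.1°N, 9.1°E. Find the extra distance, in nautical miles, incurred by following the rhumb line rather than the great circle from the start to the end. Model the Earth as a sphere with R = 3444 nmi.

232 nmi

Great circle: cos σ = sin φ₁ sin φ₂ + cos φ₁ cos φ₂ cos Δλ,  σ = 1.3157 rad → d_gc = 4531.4 nmi
Rhumb line: Δψ = -0.7749, q = Δφ/Δψ = 0.7703, d_rh = R√(Δφ²+q²Δλ²) = 4763.4 nmi
Excess = 4763.4 − 4531.4 = 232.0 ≈ 232 nmi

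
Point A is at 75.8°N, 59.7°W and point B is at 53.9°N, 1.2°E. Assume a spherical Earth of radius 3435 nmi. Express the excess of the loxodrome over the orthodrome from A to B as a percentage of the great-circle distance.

4.0%

Great circle: σ = 0.5480 rad → d_gc = Rσ = 1882.2 nmi
Rhumb: Δφ = -0.3822, Δλ = +1.0629, Δψ = -0.9618, q = Δφ/Δψ = 0.3974 → d_rh = R√(Δφ²+q²Δλ²) = 1956.8 nmi
Excess = (1956.8 − 1882.2) / 1882.2 = 74.6 / 1882.2 = 3.96% ≈ 4.0%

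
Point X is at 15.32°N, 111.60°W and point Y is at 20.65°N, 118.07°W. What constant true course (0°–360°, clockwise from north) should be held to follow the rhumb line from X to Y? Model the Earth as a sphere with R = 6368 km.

Meridional parts: M(φ₁)=+0.2706, M(φ₂)=+0.3685 → ΔM = +0.0978;  Δλ = -0.1129 rad
tan C = Δλ / ΔM = -1.1541 → C = 310.91°

310.9°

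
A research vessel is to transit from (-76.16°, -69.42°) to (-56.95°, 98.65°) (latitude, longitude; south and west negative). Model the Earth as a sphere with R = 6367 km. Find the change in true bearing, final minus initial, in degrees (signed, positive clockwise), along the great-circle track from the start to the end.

Initial bearing θ₁ = atan2(sin Δλ cos φ₂, cos φ₁ sin φ₂ − sin φ₁ cos φ₂ cos Δλ) = 171.08°
Final bearing θ₂ = (initial bearing from the destination back to the start) + 180° = 3.90°
Δθ = θ₂ − θ₁ = -167.2°

-167.2°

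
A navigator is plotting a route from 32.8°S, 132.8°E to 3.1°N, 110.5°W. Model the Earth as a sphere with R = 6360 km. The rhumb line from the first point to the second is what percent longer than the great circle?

2.1%

Great circle: σ = 1.9893 rad → d_gc = Rσ = 12652.2 km
Rhumb: Δφ = +0.6266, Δλ = +2.0368, Δψ = +0.6607, q = Δφ/Δψ = 0.9483 → d_rh = R√(Δφ²+q²Δλ²) = 12915.1 km
Excess = (12915.1 − 12652.2) / 12652.2 = 262.9 / 12652.2 = 2.08% ≈ 2.1%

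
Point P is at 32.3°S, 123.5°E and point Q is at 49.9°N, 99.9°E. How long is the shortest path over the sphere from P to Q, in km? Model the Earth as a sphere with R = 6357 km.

9412 km

cos σ = sin φ₁ sin φ₂ + cos φ₁ cos φ₂ cos Δλ
      = sin(-32.30°)sin(49.90°) + cos(-32.30°)cos(49.90°)cos(-23.60°) = 0.0902
σ = 84.826° → d = Rσ = 6357·1.48049 = 9412 km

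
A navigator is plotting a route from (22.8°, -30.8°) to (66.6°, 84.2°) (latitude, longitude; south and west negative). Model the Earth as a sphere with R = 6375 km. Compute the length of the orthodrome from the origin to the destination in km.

8724 km

Haversine: a = sin²(Δφ/2)+cos φ₁ cos φ₂ sin²(Δλ/2) = 0.39954;  σ = 2·atan2(√a,√(1−a))
σ = 78.409° → d = Rσ = 6375·1.36850 = 8724 km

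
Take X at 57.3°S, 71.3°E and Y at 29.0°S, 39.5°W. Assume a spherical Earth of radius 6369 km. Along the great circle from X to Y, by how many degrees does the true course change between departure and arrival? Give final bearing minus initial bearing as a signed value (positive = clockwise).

Initial bearing θ₁ = atan2(sin Δλ cos φ₂, cos φ₁ sin φ₂ − sin φ₁ cos φ₂ cos Δλ) = 237.38°
Final bearing θ₂ = (initial bearing from the destination back to the start) + 180° = 328.65°
Δθ = θ₂ − θ₁ = +91.3°

+91.3°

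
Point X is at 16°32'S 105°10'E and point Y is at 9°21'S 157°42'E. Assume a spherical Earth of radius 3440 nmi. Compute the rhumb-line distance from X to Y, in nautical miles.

Δψ = ln[tan(π/4+φ₂/2)/tan(π/4+φ₁/2)] = +0.1287;  Δφ = +0.1254 rad,  Δλ = +0.9169 rad
q = Δφ/Δψ = 0.9739
d = R·√(Δφ² + q²Δλ²) = 3440·0.90170 = 3102 nmi

3102 nmi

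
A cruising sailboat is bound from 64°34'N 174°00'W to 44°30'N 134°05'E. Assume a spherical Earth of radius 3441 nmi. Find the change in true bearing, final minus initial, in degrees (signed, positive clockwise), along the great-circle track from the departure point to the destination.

-43.9°

Initial bearing θ₁ = atan2(sin Δλ cos φ₂, cos φ₁ sin φ₂ − sin φ₁ cos φ₂ cos Δλ) = 260.27°
Final bearing θ₂ = (initial bearing from the destination back to the start) + 180° = 216.40°
Δθ = θ₂ − θ₁ = -43.9°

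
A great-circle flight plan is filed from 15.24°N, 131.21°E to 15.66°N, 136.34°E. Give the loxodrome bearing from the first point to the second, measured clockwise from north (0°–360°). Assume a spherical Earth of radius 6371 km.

Δψ = ln[tan(π/4+φ₂/2)/tan(π/4+φ₁/2)] = +0.0076
Δλ = +0.0895 rad (taken the short way round)
course = atan2(Δλ, Δψ) = 85.14°

85.1°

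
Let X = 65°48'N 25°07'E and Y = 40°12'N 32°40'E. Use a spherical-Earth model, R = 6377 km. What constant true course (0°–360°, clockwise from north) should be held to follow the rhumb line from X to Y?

Δψ = ln[tan(π/4+φ₂/2)/tan(π/4+φ₁/2)] = -0.7725
Δλ = +0.1318 rad (taken the short way round)
course = atan2(Δλ, Δψ) = 170.32°

170.3°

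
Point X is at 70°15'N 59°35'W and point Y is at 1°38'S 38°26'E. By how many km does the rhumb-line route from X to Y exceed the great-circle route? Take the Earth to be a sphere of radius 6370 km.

Great circle: cos σ = sin φ₁ sin φ₂ + cos φ₁ cos φ₂ cos Δλ,  σ = 1.6448 rad → d_gc = 10477.4 km
Rhumb line: Δψ = -1.7768, q = Δφ/Δψ = 0.7061, d_rh = R√(Δφ²+q²Δλ²) = 11094.0 km
Excess = 11094.0 − 10477.4 = 616.6 ≈ 617 km

617 km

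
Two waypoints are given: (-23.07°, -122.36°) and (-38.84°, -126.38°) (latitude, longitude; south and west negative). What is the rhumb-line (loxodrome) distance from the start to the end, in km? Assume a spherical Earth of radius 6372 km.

1795 km

Δψ = ln[tan(π/4+φ₂/2)/tan(π/4+φ₁/2)] = -0.3227;  Δφ = -0.2752 rad,  Δλ = -0.0702 rad
q = Δφ/Δψ = 0.8529
d = R·√(Δφ² + q²Δλ²) = 6372·0.28167 = 1795 km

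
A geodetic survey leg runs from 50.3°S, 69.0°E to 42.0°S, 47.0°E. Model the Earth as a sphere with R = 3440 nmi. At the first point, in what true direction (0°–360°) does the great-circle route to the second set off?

290.3°

N = sin Δλ·cos φ₂ = -0.2784;  D = cos φ₁ sin φ₂ − sin φ₁ cos φ₂ cos Δλ = +0.1027
initial course = atan2(N, D) = 290.25°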